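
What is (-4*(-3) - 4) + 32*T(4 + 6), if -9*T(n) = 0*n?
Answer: 8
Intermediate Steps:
T(n) = 0 (T(n) = -0*n = -⅑*0 = 0)
(-4*(-3) - 4) + 32*T(4 + 6) = (-4*(-3) - 4) + 32*0 = (12 - 4) + 0 = 8 + 0 = 8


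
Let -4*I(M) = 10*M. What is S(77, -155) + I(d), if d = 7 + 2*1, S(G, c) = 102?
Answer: 159/2 ≈ 79.500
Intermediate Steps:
d = 9 (d = 7 + 2 = 9)
I(M) = -5*M/2
S(77, -155) + I(d) = 102 - 5/2*9 = 102 - 45/2 = 159/2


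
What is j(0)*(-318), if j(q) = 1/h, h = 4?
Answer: -159/2 ≈ -79.500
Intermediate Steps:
j(q) = 1/4
j(0)*(-318) = (1/4)*(-318) = -159/2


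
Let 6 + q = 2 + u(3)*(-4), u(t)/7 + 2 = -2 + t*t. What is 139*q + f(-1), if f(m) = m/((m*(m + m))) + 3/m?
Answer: -40039/2 ≈ -20020.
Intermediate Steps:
u(t) = -28 + 7*t² (u(t) = -14 + 7*(-2 + t*t) = -14 + 7*(-2 + t²) = -14 + (-14 + 7*t²) = -28 + 7*t²)
q = -144 (q = -6 + (2 + (-28 + 7*3²)*(-4)) = -6 + (2 + (-28 + 7*9)*(-4)) = -6 + (2 + (-28 + 63)*(-4)) = -6 + (2 + 35*(-4)) = -6 + (2 - 140) = -6 - 138 = -144)
f(m) = 7/(2*m) (f(m) = m/((m*(2*m))) + 3/m = m/((2*m²)) + 3/m = m*(1/(2*m²)) + 3/m = 1/(2*m) + 3/m = 7/(2*m))
139*q + f(-1) = 139*(-144) + (7/2)/(-1) = -20016 + (7/2)*(-1) = -20016 - 7/2 = -40039/2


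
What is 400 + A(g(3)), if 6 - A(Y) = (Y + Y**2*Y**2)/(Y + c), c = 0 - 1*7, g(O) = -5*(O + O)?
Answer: 824992/37 ≈ 22297.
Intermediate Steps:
g(O) = -10*O
c = -7 (c = 0 - 7 = -7)
A(Y) = 6 - (Y + Y**4)/(-7 + Y) (A(Y) = 6 - (Y + Y**2*Y**2)/(Y - 7) = 6 - (Y + Y**4)/(-7 + Y))
400 + A(g(3)) = 400 + (-42 - (-10*3)**4 + 5*(-10*3))/(-7 - 10*3) = 400 + (-42 - 1*(-30)**4 + 5*(-30))/(-7 - 30) = 400 + (-42 - 1*810000 - 150)/(-37) = 400 - (-42 - 810000 - 150)/37 = 400 - 1/37*(-810192) = 400 + 810192/37 = 824992/37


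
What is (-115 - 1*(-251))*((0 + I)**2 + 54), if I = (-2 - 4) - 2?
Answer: 16048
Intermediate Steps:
I = -8 (I = -6 - 2 = -8)
(-115 - 1*(-251))*((0 + I)**2 + 54) = (-115 - 1*(-251))*((0 - 8)**2 + 54) = (-115 + 251)*((-8)**2 + 54) = 136*(64 + 54) = 136*118 = 16048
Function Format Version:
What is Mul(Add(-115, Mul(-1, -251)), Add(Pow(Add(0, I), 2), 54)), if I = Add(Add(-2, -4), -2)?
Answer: 16048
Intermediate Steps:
I = -8 (I = Add(-6, -2) = -8)
Mul(Add(-115, Mul(-1, -251)), Add(Pow(Add(0, I), 2), 54)) = Mul(Add(-115, Mul(-1, -251)), Add(Pow(Add(0, -8), 2), 54)) = Mul(Add(-115, 251), Add(Pow(-8, 2), 54)) = Mul(136, Add(64, 54)) = Mul(136, 118) = 16048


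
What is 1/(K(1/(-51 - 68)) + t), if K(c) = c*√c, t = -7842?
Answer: -13215016878/103632162357277 + 119*I*√119/103632162357277 ≈ -0.00012752 + 1.2526e-11*I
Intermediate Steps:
K(c) = c^(3/2)
1/(K(1/(-51 - 68)) + t) = 1/((1/(-51 - 68))^(3/2) - 7842) = 1/((1/(-119))^(3/2) - 7842) = 1/((-1/119)^(3/2) - 7842) = 1/(-I*√119/14161 - 7842) = 1/(-7842 - I*√119/14161)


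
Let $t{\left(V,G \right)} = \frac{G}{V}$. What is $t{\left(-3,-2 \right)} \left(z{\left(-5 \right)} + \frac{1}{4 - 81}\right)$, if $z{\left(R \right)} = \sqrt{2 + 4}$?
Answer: $- \frac{2}{231} + \frac{2 \sqrt{6}}{3} \approx 1.6243$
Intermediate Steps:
$z{\left(R \right)} = \sqrt{6}$
$t{\left(-3,-2 \right)} \left(z{\left(-5 \right)} + \frac{1}{4 - 81}\right) = - \frac{2}{-3} \left(\sqrt{6} + \frac{1}{4 - 81}\right) = \left(-2\right) \left(- \frac{1}{3}\right) \left(\sqrt{6} + \frac{1}{-77}\right) = \frac{2 \left(\sqrt{6} - \frac{1}{77}\right)}{3} = \frac{2 \left(- \frac{1}{77} + \sqrt{6}\right)}{3} = - \frac{2}{231} + \frac{2 \sqrt{6}}{3}$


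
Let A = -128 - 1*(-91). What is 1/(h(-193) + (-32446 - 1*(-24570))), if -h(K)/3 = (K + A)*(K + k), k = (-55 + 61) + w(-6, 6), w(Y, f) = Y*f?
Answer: -1/161746 ≈ -6.1825e-6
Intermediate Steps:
k = -30 (k = (-55 + 61) - 6*6 = 6 - 36 = -30)
A = -37 (A = -128 + 91 = -37)
h(K) = -3*(-37 + K)*(-30 + K) (h(K) = -3*(K - 37)*(K - 30) = -3*(-37 + K)*(-30 + K))
1/(h(-193) + (-32446 - 1*(-24570))) = 1/((-3330 - 3*(-193)² + 201*(-193)) + (-32446 - 1*(-24570))) = 1/((-3330 - 3*37249 - 38793) + (-32446 + 24570)) = 1/((-3330 - 111747 - 38793) - 7876) = 1/(-153870 - 7876) = 1/(-161746) = -1/161746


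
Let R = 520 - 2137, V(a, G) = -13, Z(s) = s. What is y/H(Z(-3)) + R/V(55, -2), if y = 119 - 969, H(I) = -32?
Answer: 31397/208 ≈ 150.95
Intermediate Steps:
y = -850
R = -1617
y/H(Z(-3)) + R/V(55, -2) = -850/(-32) - 1617/(-13) = -850*(-1/32) - 1617*(-1/13) = 425/16 + 1617/13 = 31397/208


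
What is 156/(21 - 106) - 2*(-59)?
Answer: 9874/85 ≈ 116.16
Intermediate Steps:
156/(21 - 106) - 2*(-59) = 156/(-85) + 118 = 156*(-1/85) + 118 = -156/85 + 118 = 9874/85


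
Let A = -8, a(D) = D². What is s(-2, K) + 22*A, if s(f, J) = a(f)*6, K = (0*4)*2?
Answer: -152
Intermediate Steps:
K = 0 (K = 0*2 = 0)
s(f, J) = 6*f² (s(f, J) = f²*6 = 6*f²)
s(-2, K) + 22*A = 6*(-2)² + 22*(-8) = 6*4 - 176 = 24 - 176 = -152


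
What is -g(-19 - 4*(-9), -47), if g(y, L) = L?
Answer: 47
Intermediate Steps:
-g(-19 - 4*(-9), -47) = -1*(-47) = 47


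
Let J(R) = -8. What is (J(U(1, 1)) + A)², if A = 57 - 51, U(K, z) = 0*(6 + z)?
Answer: 4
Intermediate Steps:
U(K, z) = 0
A = 6
(J(U(1, 1)) + A)² = (-8 + 6)² = (-2)² = 4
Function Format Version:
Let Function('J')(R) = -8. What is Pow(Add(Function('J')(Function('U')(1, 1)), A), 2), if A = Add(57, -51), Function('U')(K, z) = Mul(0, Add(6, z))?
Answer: 4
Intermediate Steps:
Function('U')(K, z) = 0
A = 6
Pow(Add(Function('J')(Function('U')(1, 1)), A), 2) = Pow(Add(-8, 6), 2) = Pow(-2, 2) = 4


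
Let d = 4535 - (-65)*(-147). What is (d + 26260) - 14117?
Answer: 7123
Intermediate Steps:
d = -5020 (d = 4535 - 1*9555 = 4535 - 9555 = -5020)
(d + 26260) - 14117 = (-5020 + 26260) - 14117 = 21240 - 14117 = 7123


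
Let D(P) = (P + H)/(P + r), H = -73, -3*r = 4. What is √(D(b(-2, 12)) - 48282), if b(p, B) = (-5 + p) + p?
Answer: 4*I*√2899461/31 ≈ 219.71*I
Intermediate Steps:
b(p, B) = -5 + 2*p
r = -4/3 (r = -⅓*4 = -4/3 ≈ -1.3333)
D(P) = (-73 + P)/(-4/3 + P) (D(P) = (P - 73)/(P - 4/3) = (-73 + P)/(-4/3 + P))
√(D(b(-2, 12)) - 48282) = √(3*(-73 + (-5 + 2*(-2)))/(-4 + 3*(-5 + 2*(-2))) - 48282) = √(3*(-73 + (-5 - 4))/(-4 + 3*(-5 - 4)) - 48282) = √(3*(-73 - 9)/(-4 + 3*(-9)) - 48282) = √(3*(-82)/(-4 - 27) - 48282) = √(3*(-82)/(-31) - 48282) = √(3*(-1/31)*(-82) - 48282) = √(246/31 - 48282) = √(-1496496/31) = 4*I*√2899461/31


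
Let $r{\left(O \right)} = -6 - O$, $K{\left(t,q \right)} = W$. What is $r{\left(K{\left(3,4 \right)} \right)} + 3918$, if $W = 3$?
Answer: $3909$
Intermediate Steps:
$K{\left(t,q \right)} = 3$
$r{\left(K{\left(3,4 \right)} \right)} + 3918 = \left(-6 - 3\right) + 3918 = -9 + 3918 = 3909$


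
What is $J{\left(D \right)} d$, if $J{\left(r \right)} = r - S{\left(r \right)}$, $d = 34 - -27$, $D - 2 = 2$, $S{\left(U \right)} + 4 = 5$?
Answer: $183$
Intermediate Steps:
$S{\left(U \right)} = 1$ ($S{\left(U \right)} = -4 + 5 = 1$)
$D = 4$ ($D = 2 + 2 = 4$)
$d = 61$ ($d = 34 + 27 = 61$)
$J{\left(r \right)} = -1 + r$ ($J{\left(r \right)} = r - 1 = -1 + r$)
$J{\left(D \right)} d = \left(-1 + 4\right) 61 = 3 \cdot 61 = 183$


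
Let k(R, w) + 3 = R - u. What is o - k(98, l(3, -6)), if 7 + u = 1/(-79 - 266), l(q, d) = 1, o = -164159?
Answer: -56670046/345 ≈ -1.6426e+5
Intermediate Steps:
u = -2416/345 (u = -7 + 1/(-79 - 266) = -7 + 1/(-345) = -7 - 1/345 = -2416/345 ≈ -7.0029)
k(R, w) = 1381/345 + R (k(R, w) = -3 + (R - 1*(-2416/345)) = -3 + (R + 2416/345) = -3 + (2416/345 + R) = 1381/345 + R)
o - k(98, l(3, -6)) = -164159 - (1381/345 + 98) = -164159 - 1*35191/345 = -164159 - 35191/345 = -56670046/345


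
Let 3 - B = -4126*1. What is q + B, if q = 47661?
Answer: 51790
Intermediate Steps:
B = 4129 (B = 3 - (-4126) = 3 - 1*(-4126) = 3 + 4126 = 4129)
q + B = 47661 + 4129 = 51790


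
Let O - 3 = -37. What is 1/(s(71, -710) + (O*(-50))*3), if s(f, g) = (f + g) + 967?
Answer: 1/5428 ≈ 0.00018423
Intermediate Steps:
O = -34 (O = 3 - 37 = -34)
s(f, g) = 967 + f + g
1/(s(71, -710) + (O*(-50))*3) = 1/((967 + 71 - 710) - 34*(-50)*3) = 1/(328 + 1700*3) = 1/(328 + 5100) = 1/5428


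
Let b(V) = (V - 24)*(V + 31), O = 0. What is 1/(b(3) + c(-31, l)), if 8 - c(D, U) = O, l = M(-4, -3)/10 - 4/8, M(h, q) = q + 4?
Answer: -1/706 ≈ -0.0014164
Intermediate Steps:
b(V) = (-24 + V)*(31 + V)
M(h, q) = 4 + q
l = -2/5 (l = (4 - 3)/10 - 4/8 = 1*(1/10) - 4*1/8 = 1/10 - 1/2 = -2/5 ≈ -0.40000)
c(D, U) = 8 (c(D, U) = 8 - 1*0 = 8 + 0 = 8)
1/(b(3) + c(-31, l)) = 1/((-744 + 3**2 + 7*3) + 8) = 1/((-744 + 9 + 21) + 8) = 1/(-714 + 8) = 1/(-706) = -1/706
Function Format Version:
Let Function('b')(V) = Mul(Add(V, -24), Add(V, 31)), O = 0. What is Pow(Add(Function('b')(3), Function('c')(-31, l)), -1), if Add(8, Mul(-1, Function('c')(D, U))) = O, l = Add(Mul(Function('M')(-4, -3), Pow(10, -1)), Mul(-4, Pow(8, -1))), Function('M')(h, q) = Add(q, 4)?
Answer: Rational(-1, 706) ≈ -0.0014164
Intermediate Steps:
Function('b')(V) = Mul(Add(-24, V), Add(31, V))
Function('M')(h, q) = Add(4, q)
l = Rational(-2, 5) (l = Add(Mul(Add(4, -3), Pow(10, -1)), Mul(-4, Pow(8, -1))) = Add(Mul(1, Rational(1, 10)), Mul(-4, Rational(1, 8))) = Add(Rational(1, 10), Rational(-1, 2)) = Rational(-2, 5) ≈ -0.40000)
Function('c')(D, U) = 8 (Function('c')(D, U) = Add(8, Mul(-1, 0)) = Add(8, 0) = 8)
Pow(Add(Function('b')(3), Function('c')(-31, l)), -1) = Pow(Add(Add(-744, Pow(3, 2), Mul(7, 3)), 8), -1) = Pow(Add(Add(-744, 9, 21), 8), -1) = Pow(Add(-714, 8), -1) = Pow(-706, -1) = Rational(-1, 706)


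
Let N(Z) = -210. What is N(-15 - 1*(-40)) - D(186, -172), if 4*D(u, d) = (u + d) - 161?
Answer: -693/4 ≈ -173.25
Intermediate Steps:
D(u, d) = -161/4 + d/4 + u/4 (D(u, d) = ((u + d) - 161)/4 = ((d + u) - 161)/4 = (-161 + d + u)/4 = -161/4 + d/4 + u/4)
N(-15 - 1*(-40)) - D(186, -172) = -210 - (-161/4 + (1/4)*(-172) + (1/4)*186) = -210 - (-161/4 - 43 + 93/2) = -210 - 1*(-147/4) = -210 + 147/4 = -693/4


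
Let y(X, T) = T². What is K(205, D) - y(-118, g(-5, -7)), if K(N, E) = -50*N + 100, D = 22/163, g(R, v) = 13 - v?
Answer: -10550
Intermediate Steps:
D = 22/163 (D = 22*(1/163) = 22/163 ≈ 0.13497)
K(N, E) = 100 - 50*N
K(205, D) - y(-118, g(-5, -7)) = (100 - 50*205) - (13 - 1*(-7))² = (100 - 10250) - (13 + 7)² = -10150 - 1*20² = -10150 - 1*400 = -10150 - 400 = -10550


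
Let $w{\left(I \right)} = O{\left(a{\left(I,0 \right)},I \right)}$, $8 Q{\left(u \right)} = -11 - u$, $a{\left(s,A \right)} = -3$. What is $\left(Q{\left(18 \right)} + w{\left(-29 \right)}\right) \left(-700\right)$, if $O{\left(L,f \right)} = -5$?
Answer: $\frac{12075}{2} \approx 6037.5$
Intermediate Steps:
$Q{\left(u \right)} = - \frac{11}{8} - \frac{u}{8}$ ($Q{\left(u \right)} = \frac{-11 - u}{8} = - \frac{11}{8} - \frac{u}{8}$)
$w{\left(I \right)} = -5$
$\left(Q{\left(18 \right)} + w{\left(-29 \right)}\right) \left(-700\right) = \left(\left(- \frac{11}{8} - \frac{9}{4}\right) - 5\right) \left(-700\right) = \left(- \frac{29}{8} - 5\right) \left(-700\right) = \left(- \frac{69}{8}\right) \left(-700\right) = \frac{12075}{2}$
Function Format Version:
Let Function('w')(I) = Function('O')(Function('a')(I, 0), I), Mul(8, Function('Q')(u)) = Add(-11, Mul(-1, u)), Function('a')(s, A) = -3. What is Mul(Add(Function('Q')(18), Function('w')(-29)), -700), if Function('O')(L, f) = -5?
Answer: Rational(12075, 2) ≈ 6037.5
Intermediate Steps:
Function('Q')(u) = Add(Rational(-11, 8), Mul(Rational(-1, 8), u)) (Function('Q')(u) = Mul(Rational(1, 8), Add(-11, Mul(-1, u))) = Add(Rational(-11, 8), Mul(Rational(-1, 8), u)))
Function('w')(I) = -5
Mul(Add(Function('Q')(18), Function('w')(-29)), -700) = Mul(Add(Add(Rational(-11, 8), Mul(Rational(-1, 8), 18)), -5), -700) = Mul(Add(Add(Rational(-11, 8), Rational(-9, 4)), -5), -700) = Mul(Add(Rational(-29, 8), -5), -700) = Mul(Rational(-69, 8), -700) = Rational(12075, 2)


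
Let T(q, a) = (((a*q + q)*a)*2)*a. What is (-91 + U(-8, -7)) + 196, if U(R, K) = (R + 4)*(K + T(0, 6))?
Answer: 133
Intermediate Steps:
T(q, a) = 2*a²*(q + a*q) (T(q, a) = (((q + a*q)*a)*2)*a = ((a*(q + a*q))*2)*a = (2*a*(q + a*q))*a = 2*a²*(q + a*q))
U(R, K) = K*(4 + R) (U(R, K) = (R + 4)*(K + 2*0*6²*(1 + 6)) = (4 + R)*(K + 2*0*36*7) = (4 + R)*(K + 0) = (4 + R)*K = K*(4 + R))
(-91 + U(-8, -7)) + 196 = (-91 - 7*(4 - 8)) + 196 = (-91 - 7*(-4)) + 196 = (-91 + 28) + 196 = -63 + 196 = 133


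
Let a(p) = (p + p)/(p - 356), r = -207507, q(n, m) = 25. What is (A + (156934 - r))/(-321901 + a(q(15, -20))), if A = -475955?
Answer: 36911134/106549281 ≈ 0.34642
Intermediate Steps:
a(p) = 2*p/(-356 + p) (a(p) = (2*p)/(-356 + p) = 2*p/(-356 + p))
(A + (156934 - r))/(-321901 + a(q(15, -20))) = (-475955 + (156934 - 1*(-207507)))/(-321901 + 2*25/(-356 + 25)) = (-475955 + (156934 + 207507))/(-321901 + 2*25/(-331)) = (-475955 + 364441)/(-321901 + 2*25*(-1/331)) = -111514/(-321901 - 50/331) = -111514/(-106549281/331) = -111514*(-331/106549281) = 36911134/106549281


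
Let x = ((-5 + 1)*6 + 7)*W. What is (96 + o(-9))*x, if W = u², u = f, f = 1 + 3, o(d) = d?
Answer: -23664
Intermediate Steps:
f = 4
u = 4
W = 16 (W = 4² = 16)
x = -272 (x = ((-5 + 1)*6 + 7)*16 = (-4*6 + 7)*16 = (-24 + 7)*16 = -17*16 = -272)
(96 + o(-9))*x = (96 - 9)*(-272) = 87*(-272) = -23664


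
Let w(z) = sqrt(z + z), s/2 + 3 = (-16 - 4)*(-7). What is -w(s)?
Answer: -2*sqrt(137) ≈ -23.409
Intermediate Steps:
s = 274 (s = -6 + 2*((-16 - 4)*(-7)) = -6 + 2*(-20*(-7)) = -6 + 2*140 = -6 + 280 = 274)
w(z) = sqrt(2)*sqrt(z) (w(z) = sqrt(2*z) = sqrt(2)*sqrt(z))
-w(s) = -sqrt(2)*sqrt(274) = -2*sqrt(137)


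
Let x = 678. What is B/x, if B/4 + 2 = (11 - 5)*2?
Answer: 20/339 ≈ 0.058997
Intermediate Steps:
B = 40 (B = -8 + 4*((11 - 5)*2) = -8 + 4*(6*2) = -8 + 4*12 = -8 + 48 = 40)
B/x = 40/678 = 40*(1/678) = 20/339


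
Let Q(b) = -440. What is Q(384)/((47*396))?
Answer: -10/423 ≈ -0.023641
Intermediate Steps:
Q(384)/((47*396)) = -440/(47*396) = -440/18612 = -440*1/18612 = -10/423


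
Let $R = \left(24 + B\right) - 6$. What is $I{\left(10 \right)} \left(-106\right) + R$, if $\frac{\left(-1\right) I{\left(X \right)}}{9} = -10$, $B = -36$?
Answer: $-9558$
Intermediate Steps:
$I{\left(X \right)} = 90$ ($I{\left(X \right)} = \left(-9\right) \left(-10\right) = 90$)
$R = -18$ ($R = \left(24 - 36\right) - 6 = -12 - 6 = -18$)
$I{\left(10 \right)} \left(-106\right) + R = 90 \left(-106\right) - 18 = -9540 - 18 = -9558$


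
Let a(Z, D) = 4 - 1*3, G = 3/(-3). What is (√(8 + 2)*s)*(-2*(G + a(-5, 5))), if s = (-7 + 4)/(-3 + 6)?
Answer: 0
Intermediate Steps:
G = -1 (G = 3*(-⅓) = -1)
a(Z, D) = 1 (a(Z, D) = 4 - 3 = 1)
s = -1 (s = -3/3 = -3*⅓ = -1)
(√(8 + 2)*s)*(-2*(G + a(-5, 5))) = (√(8 + 2)*(-1))*(-2*(-1 + 1)) = (√10*(-1))*(-2*0) = -√10*0 = 0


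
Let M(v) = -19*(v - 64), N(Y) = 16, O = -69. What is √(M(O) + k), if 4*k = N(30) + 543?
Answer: √10667/2 ≈ 51.641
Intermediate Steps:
k = 559/4 (k = (16 + 543)/4 = (¼)*559 = 559/4 ≈ 139.75)
M(v) = 1216 - 19*v (M(v) = -19*(-64 + v) = 1216 - 19*v)
√(M(O) + k) = √((1216 - 19*(-69)) + 559/4) = √((1216 + 1311) + 559/4) = √(2527 + 559/4) = √(10667/4) = √10667/2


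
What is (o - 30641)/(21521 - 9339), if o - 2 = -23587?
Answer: -27113/6091 ≈ -4.4513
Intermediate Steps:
o = -23585 (o = 2 - 23587 = -23585)
(o - 30641)/(21521 - 9339) = (-23585 - 30641)/(21521 - 9339) = -54226/12182 = -54226*1/12182 = -27113/6091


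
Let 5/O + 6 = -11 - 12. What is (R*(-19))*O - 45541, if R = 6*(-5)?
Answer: -1323539/29 ≈ -45639.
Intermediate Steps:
R = -30
O = -5/29 (O = 5/(-6 + (-11 - 12)) = 5/(-6 - 23) = 5/(-29) = 5*(-1/29) = -5/29 ≈ -0.17241)
(R*(-19))*O - 45541 = -30*(-19)*(-5/29) - 45541 = 570*(-5/29) - 45541 = -2850/29 - 45541 = -1323539/29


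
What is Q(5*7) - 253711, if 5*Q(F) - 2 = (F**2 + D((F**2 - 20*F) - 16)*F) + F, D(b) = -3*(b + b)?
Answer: -1374183/5 ≈ -2.7484e+5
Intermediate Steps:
D(b) = -6*b
Q(F) = 2/5 + F/5 + F**2/5 + F*(96 - 6*F**2 + 120*F)/5 (Q(F) = 2/5 + ((F**2 + (-6*((F**2 - 20*F) - 16))*F) + F)/5 = 2/5 + ((F**2 + (-6*(-16 + F**2 - 20*F))*F) + F)/5 = 2/5 + ((F**2 + (96 - 6*F**2 + 120*F)*F) + F)/5 = 2/5 + ((F**2 + F*(96 - 6*F**2 + 120*F)) + F)/5 = 2/5 + (F + F**2 + F*(96 - 6*F**2 + 120*F))/5 = 2/5 + (F/5 + F**2/5 + F*(96 - 6*F**2 + 120*F)/5) = 2/5 + F/5 + F**2/5 + F*(96 - 6*F**2 + 120*F)/5)
Q(5*7) - 253711 = (2/5 - 6*(5*7)**3/5 + 97*(5*7)/5 + 121*(5*7)**2/5) - 253711 = (2/5 - 6/5*35**3 + (97/5)*35 + (121/5)*35**2) - 253711 = (2/5 - 6/5*42875 + 679 + (121/5)*1225) - 253711 = (2/5 - 51450 + 679 + 29645) - 253711 = -105628/5 - 253711 = -1374183/5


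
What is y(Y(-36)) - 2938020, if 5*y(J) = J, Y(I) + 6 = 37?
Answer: -14690069/5 ≈ -2.9380e+6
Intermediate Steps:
Y(I) = 31 (Y(I) = -6 + 37 = 31)
y(J) = J/5
y(Y(-36)) - 2938020 = (⅕)*31 - 2938020 = 31/5 - 2938020 = -14690069/5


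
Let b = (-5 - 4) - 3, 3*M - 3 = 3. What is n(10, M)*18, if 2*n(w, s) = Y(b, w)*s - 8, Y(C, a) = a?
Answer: 108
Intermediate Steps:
M = 2 (M = 1 + (⅓)*3 = 1 + 1 = 2)
b = -12 (b = -9 - 3 = -12)
n(w, s) = -4 + s*w/2 (n(w, s) = (w*s - 8)/2 = (s*w - 8)/2 = (-8 + s*w)/2 = -4 + s*w/2)
n(10, M)*18 = (-4 + (½)*2*10)*18 = (-4 + 10)*18 = 6*18 = 108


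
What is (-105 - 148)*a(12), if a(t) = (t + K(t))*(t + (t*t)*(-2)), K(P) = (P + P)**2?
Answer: 41058864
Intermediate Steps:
K(P) = 4*P**2 (K(P) = (2*P)**2 = 4*P**2)
a(t) = (t - 2*t**2)*(t + 4*t**2) (a(t) = (t + 4*t**2)*(t + (t*t)*(-2)) = (t + 4*t**2)*(t + t**2*(-2)) = (t + 4*t**2)*(t - 2*t**2) = (t - 2*t**2)*(t + 4*t**2))
(-105 - 148)*a(12) = (-105 - 148)*(12**2*(1 - 8*12**2 + 2*12)) = -36432*(1 - 8*144 + 24) = -36432*(1 - 1152 + 24) = -36432*(-1127) = -253*(-162288) = 41058864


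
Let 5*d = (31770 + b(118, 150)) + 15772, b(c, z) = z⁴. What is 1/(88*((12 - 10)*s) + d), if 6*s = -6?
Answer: 5/506296662 ≈ 9.8756e-9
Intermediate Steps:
s = -1 (s = (⅙)*(-6) = -1)
d = 506297542/5 (d = ((31770 + 150⁴) + 15772)/5 = ((31770 + 506250000) + 15772)/5 = (506281770 + 15772)/5 = (⅕)*506297542 = 506297542/5 ≈ 1.0126e+8)
1/(88*((12 - 10)*s) + d) = 1/(88*((12 - 10)*(-1)) + 506297542/5) = 1/(88*(2*(-1)) + 506297542/5) = 1/(88*(-2) + 506297542/5) = 1/(-176 + 506297542/5) = 1/(506296662/5) = 5/506296662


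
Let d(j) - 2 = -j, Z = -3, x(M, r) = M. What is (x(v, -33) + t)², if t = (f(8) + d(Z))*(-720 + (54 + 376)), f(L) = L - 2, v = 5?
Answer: 10144225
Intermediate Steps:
f(L) = -2 + L
d(j) = 2 - j
t = -3190 (t = ((-2 + 8) + (2 - 1*(-3)))*(-720 + (54 + 376)) = (6 + (2 + 3))*(-720 + 430) = (6 + 5)*(-290) = 11*(-290) = -3190)
(x(v, -33) + t)² = (5 - 3190)² = (-3185)² = 10144225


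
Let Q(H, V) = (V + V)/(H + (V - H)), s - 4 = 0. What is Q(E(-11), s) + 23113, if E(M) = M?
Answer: 23115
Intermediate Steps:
s = 4 (s = 4 + 0 = 4)
Q(H, V) = 2 (Q(H, V) = (2*V)/V = 2)
Q(E(-11), s) + 23113 = 2 + 23113 = 23115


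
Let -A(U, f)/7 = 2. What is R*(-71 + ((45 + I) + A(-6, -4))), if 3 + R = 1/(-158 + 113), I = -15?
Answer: 1496/9 ≈ 166.22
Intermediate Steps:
A(U, f) = -14 (A(U, f) = -7*2 = -14)
R = -136/45 (R = -3 + 1/(-158 + 113) = -3 + 1/(-45) = -3 - 1/45 = -136/45 ≈ -3.0222)
R*(-71 + ((45 + I) + A(-6, -4))) = -136*(-71 + ((45 - 15) - 14))/45 = -136*(-71 + (30 - 14))/45 = -136*(-71 + 16)/45 = -136/45*(-55) = 1496/9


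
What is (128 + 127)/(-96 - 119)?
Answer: -51/43 ≈ -1.1860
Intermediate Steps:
(128 + 127)/(-96 - 119) = 255/(-215) = -1/215*255 = -51/43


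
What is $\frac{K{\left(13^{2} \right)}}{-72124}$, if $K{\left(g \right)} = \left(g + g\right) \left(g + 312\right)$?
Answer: $- \frac{6253}{2774} \approx -2.2541$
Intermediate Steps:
$K{\left(g \right)} = 2 g \left(312 + g\right)$
$\frac{K{\left(13^{2} \right)}}{-72124} = \frac{2 \cdot 13^{2} \left(312 + 13^{2}\right)}{-72124} = 2 \cdot 169 \left(312 + 169\right) \left(- \frac{1}{72124}\right) = 2 \cdot 169 \cdot 481 \left(- \frac{1}{72124}\right) = 162578 \left(- \frac{1}{72124}\right) = - \frac{6253}{2774}$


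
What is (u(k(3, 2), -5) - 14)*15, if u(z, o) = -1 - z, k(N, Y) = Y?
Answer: -255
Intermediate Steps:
(u(k(3, 2), -5) - 14)*15 = ((-1 - 1*2) - 14)*15 = ((-1 - 2) - 14)*15 = (-3 - 14)*15 = -17*15 = -255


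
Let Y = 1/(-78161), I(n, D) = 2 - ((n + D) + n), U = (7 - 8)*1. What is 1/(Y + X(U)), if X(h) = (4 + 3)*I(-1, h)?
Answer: 78161/2735634 ≈ 0.028571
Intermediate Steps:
U = -1 (U = -1*1 = -1)
I(n, D) = 2 - D - 2*n (I(n, D) = 2 - ((D + n) + n) = 2 - (D + 2*n) = 2 + (-D - 2*n) = 2 - D - 2*n)
Y = -1/78161 ≈ -1.2794e-5
X(h) = 28 - 7*h (X(h) = (4 + 3)*(2 - h - 2*(-1)) = 7*(2 - h + 2) = 7*(4 - h) = 28 - 7*h)
1/(Y + X(U)) = 1/(-1/78161 + (28 - 7*(-1))) = 1/(-1/78161 + (28 + 7)) = 1/(-1/78161 + 35) = 1/(2735634/78161) = 78161/2735634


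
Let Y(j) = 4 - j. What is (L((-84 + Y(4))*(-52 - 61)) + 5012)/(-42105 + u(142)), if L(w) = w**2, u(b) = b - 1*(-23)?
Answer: -22525769/10485 ≈ -2148.4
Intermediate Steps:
u(b) = 23 + b (u(b) = b + 23 = 23 + b)
(L((-84 + Y(4))*(-52 - 61)) + 5012)/(-42105 + u(142)) = (((-84 + (4 - 1*4))*(-52 - 61))**2 + 5012)/(-42105 + (23 + 142)) = (((-84 + (4 - 4))*(-113))**2 + 5012)/(-42105 + 165) = (((-84 + 0)*(-113))**2 + 5012)/(-41940) = ((-84*(-113))**2 + 5012)*(-1/41940) = (9492**2 + 5012)*(-1/41940) = (90098064 + 5012)*(-1/41940) = 90103076*(-1/41940) = -22525769/10485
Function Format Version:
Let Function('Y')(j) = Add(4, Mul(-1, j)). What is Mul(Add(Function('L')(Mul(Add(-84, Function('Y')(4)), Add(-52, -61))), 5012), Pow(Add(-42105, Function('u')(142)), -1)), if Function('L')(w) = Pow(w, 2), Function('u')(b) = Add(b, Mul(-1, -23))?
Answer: Rational(-22525769, 10485) ≈ -2148.4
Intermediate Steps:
Function('u')(b) = Add(23, b) (Function('u')(b) = Add(b, 23) = Add(23, b))
Mul(Add(Function('L')(Mul(Add(-84, Function('Y')(4)), Add(-52, -61))), 5012), Pow(Add(-42105, Function('u')(142)), -1)) = Mul(Add(Pow(Mul(Add(-84, Add(4, Mul(-1, 4))), Add(-52, -61)), 2), 5012), Pow(Add(-42105, Add(23, 142)), -1)) = Mul(Add(Pow(Mul(Add(-84, Add(4, -4)), -113), 2), 5012), Pow(Add(-42105, 165), -1)) = Mul(Add(Pow(Mul(Add(-84, 0), -113), 2), 5012), Pow(-41940, -1)) = Mul(Add(Pow(Mul(-84, -113), 2), 5012), Rational(-1, 41940)) = Mul(Add(Pow(9492, 2), 5012), Rational(-1, 41940)) = Mul(Add(90098064, 5012), Rational(-1, 41940)) = Mul(90103076, Rational(-1, 41940)) = Rational(-22525769, 10485)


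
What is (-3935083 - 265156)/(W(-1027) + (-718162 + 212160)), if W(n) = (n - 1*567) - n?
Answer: 4200239/506569 ≈ 8.2915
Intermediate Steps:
W(n) = -567 (W(n) = (n - 567) - n = (-567 + n) - n = -567)
(-3935083 - 265156)/(W(-1027) + (-718162 + 212160)) = (-3935083 - 265156)/(-567 + (-718162 + 212160)) = -4200239/(-567 - 506002) = -4200239/(-506569) = -4200239*(-1/506569) = 4200239/506569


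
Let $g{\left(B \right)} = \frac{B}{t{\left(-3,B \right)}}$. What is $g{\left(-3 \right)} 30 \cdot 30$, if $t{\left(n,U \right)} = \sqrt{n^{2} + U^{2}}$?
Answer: $- 450 \sqrt{2} \approx -636.4$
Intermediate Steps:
$t{\left(n,U \right)} = \sqrt{U^{2} + n^{2}}$
$g{\left(B \right)} = \frac{B}{\sqrt{9 + B^{2}}}$ ($g{\left(B \right)} = \frac{B}{\sqrt{B^{2} + \left(-3\right)^{2}}} = \frac{B}{\sqrt{B^{2} + 9}} = \frac{B}{\sqrt{9 + B^{2}}}$)
$g{\left(-3 \right)} 30 \cdot 30 = - \frac{3}{\sqrt{9 + \left(-3\right)^{2}}} \cdot 30 \cdot 30 = - \frac{3}{\sqrt{9 + 9}} \cdot 30 \cdot 30 = - \frac{3}{3 \sqrt{2}} \cdot 30 \cdot 30 = - 3 \frac{\sqrt{2}}{6} \cdot 30 \cdot 30 = - \frac{\sqrt{2}}{2} \cdot 30 \cdot 30 = - 15 \sqrt{2} \cdot 30 = - 450 \sqrt{2}$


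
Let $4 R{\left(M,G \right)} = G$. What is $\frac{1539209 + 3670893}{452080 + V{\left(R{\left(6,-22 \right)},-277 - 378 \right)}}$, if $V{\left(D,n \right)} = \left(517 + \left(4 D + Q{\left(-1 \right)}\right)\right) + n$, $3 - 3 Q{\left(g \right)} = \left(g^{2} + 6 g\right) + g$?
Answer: $\frac{5210102}{451923} \approx 11.529$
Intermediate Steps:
$R{\left(M,G \right)} = \frac{G}{4}$
$Q{\left(g \right)} = 1 - \frac{7 g}{3} - \frac{g^{2}}{3}$ ($Q{\left(g \right)} = 1 - \frac{\left(g^{2} + 6 g\right) + g}{3} = 1 - \frac{g^{2} + 7 g}{3} = 1 - \left(\frac{g^{2}}{3} + \frac{7 g}{3}\right) = 1 - \frac{7 g}{3} - \frac{g^{2}}{3}$)
$V{\left(D,n \right)} = 520 + n + 4 D$ ($V{\left(D,n \right)} = \left(517 + \left(4 D - \left(- \frac{10}{3} + \frac{1}{3}\right)\right)\right) + n = \left(517 + \left(4 D + \left(1 + \frac{7}{3} - \frac{1}{3}\right)\right)\right) + n = \left(517 + \left(4 D + 3\right)\right) + n = \left(517 + \left(3 + 4 D\right)\right) + n = \left(520 + 4 D\right) + n = 520 + n + 4 D$)
$\frac{1539209 + 3670893}{452080 + V{\left(R{\left(6,-22 \right)},-277 - 378 \right)}} = \frac{1539209 + 3670893}{452080 + \left(520 - 655 + 4 \cdot \frac{1}{4} \left(-22\right)\right)} = \frac{5210102}{452080 + \left(520 - 655 + 4 \left(- \frac{11}{2}\right)\right)} = \frac{5210102}{452080 - 157} = \frac{5210102}{451923}$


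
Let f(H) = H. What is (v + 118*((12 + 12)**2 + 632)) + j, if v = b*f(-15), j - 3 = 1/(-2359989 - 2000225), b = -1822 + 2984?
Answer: 545536895037/4360214 ≈ 1.2512e+5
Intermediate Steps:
b = 1162
j = 13080641/4360214 (j = 3 + 1/(-2359989 - 2000225) = 3 + 1/(-4360214) = 3 - 1/4360214 = 13080641/4360214 ≈ 3.0000)
v = -17430 (v = 1162*(-15) = -17430)
(v + 118*((12 + 12)**2 + 632)) + j = (-17430 + 118*((12 + 12)**2 + 632)) + 13080641/4360214 = (-17430 + 118*(24**2 + 632)) + 13080641/4360214 = (-17430 + 118*(576 + 632)) + 13080641/4360214 = (-17430 + 118*1208) + 13080641/4360214 = (-17430 + 142544) + 13080641/4360214 = 125114 + 13080641/4360214 = 545536895037/4360214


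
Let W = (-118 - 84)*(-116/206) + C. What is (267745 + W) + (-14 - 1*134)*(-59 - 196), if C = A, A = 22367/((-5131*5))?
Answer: 807531690704/2642465 ≈ 3.0560e+5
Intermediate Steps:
A = -22367/25655 (A = 22367/(-25655) = 22367*(-1/25655) = -22367/25655 ≈ -0.87184)
C = -22367/25655 ≈ -0.87184
W = 298270179/2642465 (W = (-118 - 84)*(-116/206) - 22367/25655 = -(-23432)/206 - 22367/25655 = -202*(-58/103) - 22367/25655 = 11716/103 - 22367/25655 = 298270179/2642465 ≈ 112.88)
(267745 + W) + (-14 - 1*134)*(-59 - 196) = (267745 + 298270179/2642465) + (-14 - 1*134)*(-59 - 196) = 707805061604/2642465 + (-14 - 134)*(-255) = 707805061604/2642465 - 148*(-255) = 707805061604/2642465 + 37740 = 807531690704/2642465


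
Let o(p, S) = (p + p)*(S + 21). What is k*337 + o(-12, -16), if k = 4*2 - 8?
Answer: -120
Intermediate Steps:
k = 0 (k = 8 - 8 = 0)
o(p, S) = 2*p*(21 + S) (o(p, S) = (2*p)*(21 + S) = 2*p*(21 + S))
k*337 + o(-12, -16) = 0*337 + 2*(-12)*(21 - 16) = 0 + 2*(-12)*5 = 0 - 120 = -120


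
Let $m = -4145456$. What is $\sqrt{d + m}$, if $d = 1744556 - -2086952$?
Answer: $2 i \sqrt{78487} \approx 560.31 i$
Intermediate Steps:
$d = 3831508$ ($d = 1744556 + 2086952 = 3831508$)
$\sqrt{d + m} = \sqrt{3831508 - 4145456} = \sqrt{-313948} = 2 i \sqrt{78487}$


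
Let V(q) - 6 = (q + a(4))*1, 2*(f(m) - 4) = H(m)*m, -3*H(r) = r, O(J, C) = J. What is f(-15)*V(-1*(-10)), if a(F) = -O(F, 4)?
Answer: -402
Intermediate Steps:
H(r) = -r/3
f(m) = 4 - m²/6 (f(m) = 4 + ((-m/3)*m)/2 = 4 + (-m²/3)/2 = 4 - m²/6)
a(F) = -F
V(q) = 2 + q (V(q) = 6 + (q - 1*4)*1 = 6 + (q - 4)*1 = 6 + (-4 + q)*1 = 6 + (-4 + q) = 2 + q)
f(-15)*V(-1*(-10)) = (4 - ⅙*(-15)²)*(2 - 1*(-10)) = (4 - ⅙*225)*(2 + 10) = (4 - 75/2)*12 = -67/2*12 = -402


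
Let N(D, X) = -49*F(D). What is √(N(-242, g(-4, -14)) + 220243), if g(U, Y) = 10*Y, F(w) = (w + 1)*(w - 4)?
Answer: I*√2684771 ≈ 1638.5*I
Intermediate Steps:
F(w) = (1 + w)*(-4 + w)
N(D, X) = 196 - 49*D² + 147*D (N(D, X) = -49*(-4 + D² - 3*D) = 196 - 49*D² + 147*D)
√(N(-242, g(-4, -14)) + 220243) = √((196 - 49*(-242)² + 147*(-242)) + 220243) = √((196 - 49*58564 - 35574) + 220243) = √((196 - 2869636 - 35574) + 220243) = √(-2905014 + 220243) = √(-2684771) = I*√2684771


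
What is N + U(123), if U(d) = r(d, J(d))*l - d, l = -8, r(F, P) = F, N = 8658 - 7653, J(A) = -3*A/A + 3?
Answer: -102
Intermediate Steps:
J(A) = 0 (J(A) = -3*1 + 3 = -3 + 3 = 0)
N = 1005
U(d) = -9*d (U(d) = d*(-8) - d = -8*d - d = -9*d)
N + U(123) = 1005 - 9*123 = 1005 - 1107 = -102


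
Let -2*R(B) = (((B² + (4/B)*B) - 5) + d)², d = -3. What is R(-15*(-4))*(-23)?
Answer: 148708984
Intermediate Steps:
R(B) = -(-4 + B²)²/2 (R(B) = -(((B² + (4/B)*B) - 5) - 3)²/2 = -(((B² + 4) - 5) - 3)²/2 = -(((4 + B²) - 5) - 3)²/2 = -((-1 + B²) - 3)²/2 = -(-4 + B²)²/2)
R(-15*(-4))*(-23) = -(-4 + (-15*(-4))²)²/2*(-23) = -(-4 + 60²)²/2*(-23) = -(-4 + 3600)²/2*(-23) = -½*3596²*(-23) = -½*12931216*(-23) = -6465608*(-23) = 148708984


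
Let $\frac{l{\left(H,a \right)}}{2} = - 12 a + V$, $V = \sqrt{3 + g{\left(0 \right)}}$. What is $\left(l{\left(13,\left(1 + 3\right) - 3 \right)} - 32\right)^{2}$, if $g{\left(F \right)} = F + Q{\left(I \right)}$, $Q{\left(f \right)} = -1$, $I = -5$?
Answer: $3144 - 224 \sqrt{2} \approx 2827.2$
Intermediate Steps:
$g{\left(F \right)} = -1 + F$ ($g{\left(F \right)} = F - 1 = -1 + F$)
$V = \sqrt{2}$ ($V = \sqrt{3 + \left(-1 + 0\right)} = \sqrt{3 - 1} = \sqrt{2} \approx 1.4142$)
$l{\left(H,a \right)} = - 24 a + 2 \sqrt{2}$ ($l{\left(H,a \right)} = 2 \left(- 12 a + \sqrt{2}\right) = 2 \left(\sqrt{2} - 12 a\right) = - 24 a + 2 \sqrt{2}$)
$\left(l{\left(13,\left(1 + 3\right) - 3 \right)} - 32\right)^{2} = \left(\left(- 24 \left(\left(1 + 3\right) - 3\right) + 2 \sqrt{2}\right) - 32\right)^{2} = \left(\left(- 24 \left(4 - 3\right) + 2 \sqrt{2}\right) - 32\right)^{2} = \left(\left(\left(-24\right) 1 + 2 \sqrt{2}\right) - 32\right)^{2} = \left(\left(-24 + 2 \sqrt{2}\right) - 32\right)^{2} = \left(-56 + 2 \sqrt{2}\right)^{2}$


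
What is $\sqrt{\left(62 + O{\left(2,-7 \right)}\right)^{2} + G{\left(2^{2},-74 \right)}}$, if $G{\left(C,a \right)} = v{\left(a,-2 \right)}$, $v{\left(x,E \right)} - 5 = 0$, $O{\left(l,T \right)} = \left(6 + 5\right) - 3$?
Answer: $3 \sqrt{545} \approx 70.036$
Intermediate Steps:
$O{\left(l,T \right)} = 8$ ($O{\left(l,T \right)} = 11 - 3 = 8$)
$v{\left(x,E \right)} = 5$ ($v{\left(x,E \right)} = 5 + 0 = 5$)
$G{\left(C,a \right)} = 5$
$\sqrt{\left(62 + O{\left(2,-7 \right)}\right)^{2} + G{\left(2^{2},-74 \right)}} = \sqrt{\left(62 + 8\right)^{2} + 5} = \sqrt{70^{2} + 5} = \sqrt{4900 + 5} = \sqrt{4905} = 3 \sqrt{545}$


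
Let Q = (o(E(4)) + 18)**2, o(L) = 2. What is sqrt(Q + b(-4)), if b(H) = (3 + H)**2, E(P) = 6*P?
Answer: sqrt(401) ≈ 20.025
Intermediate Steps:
Q = 400 (Q = (2 + 18)**2 = 20**2 = 400)
sqrt(Q + b(-4)) = sqrt(400 + (3 - 4)**2) = sqrt(400 + (-1)**2) = sqrt(400 + 1) = sqrt(401)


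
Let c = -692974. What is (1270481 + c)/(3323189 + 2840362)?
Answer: 577507/6163551 ≈ 0.093697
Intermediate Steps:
(1270481 + c)/(3323189 + 2840362) = (1270481 - 692974)/(3323189 + 2840362) = 577507/6163551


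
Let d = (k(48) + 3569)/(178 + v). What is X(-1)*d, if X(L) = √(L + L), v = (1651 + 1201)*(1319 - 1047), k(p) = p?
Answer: 3617*I*√2/775922 ≈ 0.0065924*I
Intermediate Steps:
v = 775744 (v = 2852*272 = 775744)
X(L) = √2*√L (X(L) = √(2*L) = √2*√L)
d = 3617/775922 (d = (48 + 3569)/(178 + 775744) = 3617/775922 ≈ 0.0046616)
X(-1)*d = (√2*√(-1))*(3617/775922) = (√2*I)*(3617/775922) = (I*√2)*(3617/775922) = 3617*I*√2/775922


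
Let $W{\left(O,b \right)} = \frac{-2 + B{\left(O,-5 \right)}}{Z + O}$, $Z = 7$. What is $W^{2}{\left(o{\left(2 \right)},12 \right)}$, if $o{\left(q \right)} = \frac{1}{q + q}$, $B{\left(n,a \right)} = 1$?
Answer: $\frac{16}{841} \approx 0.019025$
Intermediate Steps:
$o{\left(q \right)} = \frac{1}{2 q}$
$W{\left(O,b \right)} = - \frac{1}{7 + O}$ ($W{\left(O,b \right)} = \frac{-2 + 1}{7 + O} = - \frac{1}{7 + O}$)
$W^{2}{\left(o{\left(2 \right)},12 \right)} = \left(- \frac{1}{7 + \frac{1}{2 \cdot 2}}\right)^{2} = \left(- \frac{1}{7 + \frac{1}{2} \cdot \frac{1}{2}}\right)^{2} = \left(- \frac{1}{7 + \frac{1}{4}}\right)^{2} = \left(- \frac{1}{\frac{29}{4}}\right)^{2} = \left(\left(-1\right) \frac{4}{29}\right)^{2} = \left(- \frac{4}{29}\right)^{2} = \frac{16}{841}$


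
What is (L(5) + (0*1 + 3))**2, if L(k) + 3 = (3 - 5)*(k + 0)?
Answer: 100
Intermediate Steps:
L(k) = -3 - 2*k (L(k) = -3 + (3 - 5)*(k + 0) = -3 - 2*k)
(L(5) + (0*1 + 3))**2 = ((-3 - 2*5) + (0*1 + 3))**2 = ((-3 - 10) + (0 + 3))**2 = (-13 + 3)**2 = (-10)**2 = 100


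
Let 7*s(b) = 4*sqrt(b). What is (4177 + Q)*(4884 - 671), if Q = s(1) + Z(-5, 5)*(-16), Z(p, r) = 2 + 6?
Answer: 119425911/7 ≈ 1.7061e+7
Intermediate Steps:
s(b) = 4*sqrt(b)/7 (s(b) = (4*sqrt(b))/7 = 4*sqrt(b)/7)
Z(p, r) = 8
Q = -892/7 (Q = 4*sqrt(1)/7 + 8*(-16) = (4/7)*1 - 128 = 4/7 - 128 = -892/7 ≈ -127.43)
(4177 + Q)*(4884 - 671) = (4177 - 892/7)*(4884 - 671) = (28347/7)*4213 = 119425911/7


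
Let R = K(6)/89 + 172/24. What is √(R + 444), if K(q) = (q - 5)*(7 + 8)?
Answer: √128700942/534 ≈ 21.245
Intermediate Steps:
K(q) = -75 + 15*q (K(q) = (-5 + q)*15 = -75 + 15*q)
R = 3917/534 (R = (-75 + 15*6)/89 + 172/24 = (-75 + 90)*(1/89) + 172*(1/24) = 15*(1/89) + 43/6 = 15/89 + 43/6 = 3917/534 ≈ 7.3352)
√(R + 444) = √(3917/534 + 444) = √(241013/534) = √128700942/534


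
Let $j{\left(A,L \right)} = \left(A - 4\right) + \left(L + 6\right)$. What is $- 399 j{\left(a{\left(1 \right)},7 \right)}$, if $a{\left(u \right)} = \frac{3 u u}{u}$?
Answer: $-4788$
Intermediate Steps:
$a{\left(u \right)} = 3 u$ ($a{\left(u \right)} = \frac{3 u^{2}}{u} = 3 u$)
$j{\left(A,L \right)} = 2 + A + L$ ($j{\left(A,L \right)} = \left(-4 + A\right) + \left(6 + L\right) = 2 + A + L$)
$- 399 j{\left(a{\left(1 \right)},7 \right)} = - 399 \left(2 + 3 \cdot 1 + 7\right) = - 399 \left(2 + 3 + 7\right) = \left(-399\right) 12 = -4788$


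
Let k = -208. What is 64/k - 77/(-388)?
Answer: -551/5044 ≈ -0.10924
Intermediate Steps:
64/k - 77/(-388) = 64/(-208) - 77/(-388) = 64*(-1/208) - 77*(-1/388) = -4/13 + 77/388 = -551/5044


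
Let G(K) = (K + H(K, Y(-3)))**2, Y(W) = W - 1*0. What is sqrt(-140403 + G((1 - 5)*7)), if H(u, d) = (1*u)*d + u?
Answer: I*sqrt(139619) ≈ 373.66*I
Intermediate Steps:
Y(W) = W (Y(W) = W + 0 = W)
H(u, d) = u + d*u (H(u, d) = u*d + u = d*u + u = u + d*u)
G(K) = K**2 (G(K) = (K + K*(1 - 3))**2 = (K + K*(-2))**2 = (K - 2*K)**2 = (-K)**2 = K**2)
sqrt(-140403 + G((1 - 5)*7)) = sqrt(-140403 + ((1 - 5)*7)**2) = sqrt(-140403 + (-4*7)**2) = sqrt(-140403 + (-28)**2) = sqrt(-140403 + 784) = sqrt(-139619) = I*sqrt(139619)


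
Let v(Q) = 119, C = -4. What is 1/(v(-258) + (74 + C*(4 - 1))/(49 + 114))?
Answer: 163/19459 ≈ 0.0083766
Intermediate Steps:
1/(v(-258) + (74 + C*(4 - 1))/(49 + 114)) = 1/(119 + (74 - 4*(4 - 1))/(49 + 114)) = 1/(119 + (74 - 4*3)/163) = 1/(119 + (74 - 12)*(1/163)) = 1/(119 + 62*(1/163)) = 1/(119 + 62/163) = 1/(19459/163) = 163/19459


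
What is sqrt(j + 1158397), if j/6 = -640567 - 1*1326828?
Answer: I*sqrt(10645973) ≈ 3262.8*I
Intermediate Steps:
j = -11804370 (j = 6*(-640567 - 1*1326828) = 6*(-640567 - 1326828) = 6*(-1967395) = -11804370)
sqrt(j + 1158397) = sqrt(-11804370 + 1158397) = sqrt(-10645973) = I*sqrt(10645973)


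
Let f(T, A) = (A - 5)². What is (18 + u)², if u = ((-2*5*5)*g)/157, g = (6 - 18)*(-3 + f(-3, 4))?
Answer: 2643876/24649 ≈ 107.26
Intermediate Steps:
f(T, A) = (-5 + A)²
g = 24 (g = (6 - 18)*(-3 + (-5 + 4)²) = -12*(-3 + (-1)²) = -12*(-3 + 1) = -12*(-2) = 24)
u = -1200/157 (u = ((-2*5*5)*24)/157 = (-10*5*24)*(1/157) = -50*24*(1/157) = -1200*1/157 = -1200/157 ≈ -7.6433)
(18 + u)² = (18 - 1200/157)² = (1626/157)² = 2643876/24649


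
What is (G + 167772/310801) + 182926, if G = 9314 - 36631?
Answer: 48363600581/310801 ≈ 1.5561e+5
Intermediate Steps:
G = -27317
(G + 167772/310801) + 182926 = (-27317 + 167772/310801) + 182926 = -8489983145/310801 + 182926 = 48363600581/310801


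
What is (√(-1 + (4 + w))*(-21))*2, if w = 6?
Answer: -126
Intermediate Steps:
(√(-1 + (4 + w))*(-21))*2 = (√(-1 + (4 + 6))*(-21))*2 = (√(-1 + 10)*(-21))*2 = (√9*(-21))*2 = (3*(-21))*2 = -63*2 = -126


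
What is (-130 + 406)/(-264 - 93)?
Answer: -92/119 ≈ -0.77311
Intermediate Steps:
(-130 + 406)/(-264 - 93) = 276/(-357) = -1/357*276 = -92/119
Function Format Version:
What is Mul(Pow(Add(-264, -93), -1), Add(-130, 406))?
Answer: Rational(-92, 119) ≈ -0.77311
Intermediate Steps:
Mul(Pow(Add(-264, -93), -1), Add(-130, 406)) = Mul(Pow(-357, -1), 276) = Mul(Rational(-1, 357), 276) = Rational(-92, 119)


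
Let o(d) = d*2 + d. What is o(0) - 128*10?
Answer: -1280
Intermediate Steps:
o(d) = 3*d (o(d) = 2*d + d = 3*d)
o(0) - 128*10 = 3*0 - 128*10 = 0 - 1280 = -1280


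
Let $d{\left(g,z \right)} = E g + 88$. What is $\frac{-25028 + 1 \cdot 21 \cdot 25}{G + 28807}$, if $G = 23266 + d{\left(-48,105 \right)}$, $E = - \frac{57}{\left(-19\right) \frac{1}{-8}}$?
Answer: $- \frac{24503}{53313} \approx -0.45961$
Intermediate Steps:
$E = -24$ ($E = - \frac{57}{\left(-19\right) \left(- \frac{1}{8}\right)} = - \frac{57}{\frac{19}{8}} = \left(-57\right) \frac{8}{19} = -24$)
$d{\left(g,z \right)} = 88 - 24 g$ ($d{\left(g,z \right)} = - 24 g + 88 = 88 - 24 g$)
$G = 24506$ ($G = 23266 + \left(88 - -1152\right) = 23266 + \left(88 + 1152\right) = 23266 + 1240 = 24506$)
$\frac{-25028 + 1 \cdot 21 \cdot 25}{G + 28807} = \frac{-25028 + 1 \cdot 21 \cdot 25}{24506 + 28807} = \frac{-25028 + 21 \cdot 25}{53313} = \left(-25028 + 525\right) \frac{1}{53313} = \left(-24503\right) \frac{1}{53313} = - \frac{24503}{53313}$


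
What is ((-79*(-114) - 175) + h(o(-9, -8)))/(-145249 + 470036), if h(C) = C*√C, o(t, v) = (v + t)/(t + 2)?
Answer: 8831/324787 + 17*√119/15914563 ≈ 0.027202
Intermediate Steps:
o(t, v) = (t + v)/(2 + t)
h(C) = C^(3/2)
((-79*(-114) - 175) + h(o(-9, -8)))/(-145249 + 470036) = ((-79*(-114) - 175) + ((-9 - 8)/(2 - 9))^(3/2))/(-145249 + 470036) = ((9006 - 175) + (-17/(-7))^(3/2))/324787 = (8831 + (-⅐*(-17))^(3/2))*(1/324787) = (8831 + (17/7)^(3/2))*(1/324787) = (8831 + 17*√119/49)*(1/324787) = 8831/324787 + 17*√119/15914563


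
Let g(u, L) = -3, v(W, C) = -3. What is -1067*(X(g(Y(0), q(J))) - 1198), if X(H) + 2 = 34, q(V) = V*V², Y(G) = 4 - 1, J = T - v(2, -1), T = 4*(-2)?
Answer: 1244122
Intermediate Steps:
T = -8
J = -5 (J = -8 - 1*(-3) = -8 + 3 = -5)
Y(G) = 3
q(V) = V³
X(H) = 32 (X(H) = -2 + 34 = 32)
-1067*(X(g(Y(0), q(J))) - 1198) = -1067*(32 - 1198) = -1067*(-1166) = 1244122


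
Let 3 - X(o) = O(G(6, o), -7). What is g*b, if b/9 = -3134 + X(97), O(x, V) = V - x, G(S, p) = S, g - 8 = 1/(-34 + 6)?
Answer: -3128913/14 ≈ -2.2349e+5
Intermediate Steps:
g = 223/28 (g = 8 + 1/(-34 + 6) = 8 + 1/(-28) = 8 - 1/28 = 223/28 ≈ 7.9643)
X(o) = 16 (X(o) = 3 - (-7 - 1*6) = 3 - (-7 - 6) = 3 - 1*(-13) = 3 + 13 = 16)
b = -28062 (b = 9*(-3134 + 16) = 9*(-3118) = -28062)
g*b = (223/28)*(-28062) = -3128913/14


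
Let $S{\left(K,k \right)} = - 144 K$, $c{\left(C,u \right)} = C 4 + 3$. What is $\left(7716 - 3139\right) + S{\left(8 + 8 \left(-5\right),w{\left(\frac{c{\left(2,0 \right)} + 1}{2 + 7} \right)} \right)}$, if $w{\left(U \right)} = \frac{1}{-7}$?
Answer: $9185$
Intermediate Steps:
$c{\left(C,u \right)} = 3 + 4 C$ ($c{\left(C,u \right)} = 4 C + 3 = 3 + 4 C$)
$w{\left(U \right)} = - \frac{1}{7}$
$\left(7716 - 3139\right) + S{\left(8 + 8 \left(-5\right),w{\left(\frac{c{\left(2,0 \right)} + 1}{2 + 7} \right)} \right)} = \left(7716 - 3139\right) - 144 \left(8 + 8 \left(-5\right)\right) = 4577 - 144 \left(8 - 40\right) = 4577 - -4608 = 4577 + 4608 = 9185$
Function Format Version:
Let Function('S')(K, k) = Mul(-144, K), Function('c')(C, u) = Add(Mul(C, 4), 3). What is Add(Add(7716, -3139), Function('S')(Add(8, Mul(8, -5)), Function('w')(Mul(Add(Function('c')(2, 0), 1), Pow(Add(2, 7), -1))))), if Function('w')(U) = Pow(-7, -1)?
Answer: 9185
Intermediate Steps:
Function('c')(C, u) = Add(3, Mul(4, C)) (Function('c')(C, u) = Add(Mul(4, C), 3) = Add(3, Mul(4, C)))
Function('w')(U) = Rational(-1, 7)
Add(Add(7716, -3139), Function('S')(Add(8, Mul(8, -5)), Function('w')(Mul(Add(Function('c')(2, 0), 1), Pow(Add(2, 7), -1))))) = Add(Add(7716, -3139), Mul(-144, Add(8, Mul(8, -5)))) = Add(4577, Mul(-144, Add(8, -40))) = Add(4577, Mul(-144, -32)) = Add(4577, 4608) = 9185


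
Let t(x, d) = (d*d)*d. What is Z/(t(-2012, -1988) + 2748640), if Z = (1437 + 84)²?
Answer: -2313441/7854113632 ≈ -0.00029455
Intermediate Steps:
t(x, d) = d³ (t(x, d) = d²*d = d³)
Z = 2313441 (Z = 1521² = 2313441)
Z/(t(-2012, -1988) + 2748640) = 2313441/((-1988)³ + 2748640) = 2313441/(-7856862272 + 2748640) = 2313441/(-7854113632) = 2313441*(-1/7854113632) = -2313441/7854113632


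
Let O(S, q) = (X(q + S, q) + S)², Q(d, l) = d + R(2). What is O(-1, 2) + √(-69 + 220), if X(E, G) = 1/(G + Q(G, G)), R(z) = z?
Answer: 25/36 + √151 ≈ 12.983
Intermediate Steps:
Q(d, l) = 2 + d (Q(d, l) = d + 2 = 2 + d)
X(E, G) = 1/(2 + 2*G) (X(E, G) = 1/(G + (2 + G)) = 1/(2 + 2*G))
O(S, q) = (S + 1/(2*(1 + q)))² (O(S, q) = (1/(2*(1 + q)) + S)² = (S + 1/(2*(1 + q)))²)
O(-1, 2) + √(-69 + 220) = (-1 + 1/(2 + 2*2))² + √(-69 + 220) = (-1 + 1/(2 + 4))² + √151 = (-1 + 1/6)² + √151 = (-1 + ⅙)² + √151 = (-⅚)² + √151 = 25/36 + √151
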